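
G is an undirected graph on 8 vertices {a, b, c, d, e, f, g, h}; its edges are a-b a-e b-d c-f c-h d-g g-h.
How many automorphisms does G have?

2

The degree sequence is [2, 2, 2, 2, 1, 1, 2, 2]; the two degree-1 vertices e and f are the ends of a path, so G = P_8. A path has exactly one nontrivial symmetry — reversal — giving Aut(G) of order 2.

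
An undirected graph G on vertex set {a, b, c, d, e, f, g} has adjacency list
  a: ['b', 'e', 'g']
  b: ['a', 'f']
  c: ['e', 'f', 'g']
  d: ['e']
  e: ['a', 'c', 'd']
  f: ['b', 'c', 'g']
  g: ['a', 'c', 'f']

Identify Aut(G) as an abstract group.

1

The degree sequence is [3, 2, 3, 1, 3, 3, 3]. Checking the degree-preserving permutations of the vertex set shows that none except the identity preserves every edge, so Aut(G) is trivial.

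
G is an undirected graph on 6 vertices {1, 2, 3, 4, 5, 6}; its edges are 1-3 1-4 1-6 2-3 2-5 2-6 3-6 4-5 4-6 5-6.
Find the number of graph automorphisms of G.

Vertex 6 is the unique vertex of degree 5; the remaining 5 vertices each have degree 3 and induce a cycle, so G is the wheel on 6 vertices with hub 6. Every automorphism fixes the hub and acts on the rim 5-cycle, so Aut(G) ≅ Aut(C_5) = D_5 of order 10.

10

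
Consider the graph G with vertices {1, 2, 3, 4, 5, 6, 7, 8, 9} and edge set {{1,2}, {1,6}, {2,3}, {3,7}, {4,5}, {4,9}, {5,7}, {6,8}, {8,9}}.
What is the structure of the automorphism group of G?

Every vertex has degree 2 and the graph is connected, so G is the 9-cycle C_9. The automorphisms of the 9-cycle are exactly the symmetries of a regular 9-gon: the dihedral group D_9, |D_9| = 18.

the dihedral group of order 18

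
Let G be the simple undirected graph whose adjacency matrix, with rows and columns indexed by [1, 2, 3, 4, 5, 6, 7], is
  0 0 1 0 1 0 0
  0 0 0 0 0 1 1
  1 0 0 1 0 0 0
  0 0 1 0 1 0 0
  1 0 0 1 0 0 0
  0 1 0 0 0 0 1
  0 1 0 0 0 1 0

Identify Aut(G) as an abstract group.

G has two connected components, {1, 3, 4, 5} and {2, 6, 7}; each is 2-regular, so G = C_4 ⊔ C_3. The components are non-isomorphic (different sizes), so Aut(G) = Aut(C_4) × Aut(C_3) = D_4 × D_3 of order 8·6 = 48.

D_4 × D_3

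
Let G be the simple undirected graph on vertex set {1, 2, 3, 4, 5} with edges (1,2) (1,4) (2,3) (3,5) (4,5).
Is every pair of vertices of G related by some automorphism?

G is 2-regular and connected on 5 vertices, i.e. the cycle C_5. C_5 has 5 rotations and 5 reflections, so Aut(C_5) ≅ D_5 of order 10. This group acts transitively on the 5 vertices.

Yes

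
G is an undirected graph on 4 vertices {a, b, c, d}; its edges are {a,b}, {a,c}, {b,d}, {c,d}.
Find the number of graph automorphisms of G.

G is 2-regular and bipartite on 2^2 = 4 vertices with girth 4; it is the hypercube graph Q_2. Aut(Q_2) consists of the signed permutations of the 2 coordinate axes: 2! permutations times 2^2 sign flips, so |Aut| = 2^2·2! = 8.

8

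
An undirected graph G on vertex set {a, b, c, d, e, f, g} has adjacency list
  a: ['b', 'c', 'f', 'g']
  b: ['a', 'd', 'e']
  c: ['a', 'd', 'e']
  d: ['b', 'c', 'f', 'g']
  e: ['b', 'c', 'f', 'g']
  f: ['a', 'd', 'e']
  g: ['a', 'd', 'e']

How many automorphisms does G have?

The vertices split by degree into {a, d, e} (degree 4) and {b, c, f, g} (degree 3); every edge runs between the two parts, so G is the complete bipartite graph K_{3,4}. The parts have unequal sizes, so no automorphism swaps them; each part is permuted independently, giving S_4 × S_3 of order 4!·3! = 144.

144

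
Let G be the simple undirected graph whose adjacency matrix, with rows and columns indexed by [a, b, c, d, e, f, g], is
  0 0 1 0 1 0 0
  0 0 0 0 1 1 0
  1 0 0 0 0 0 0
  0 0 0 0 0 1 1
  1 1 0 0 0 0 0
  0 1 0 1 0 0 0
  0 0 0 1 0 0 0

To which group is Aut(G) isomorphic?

The degree sequence is [2, 2, 1, 2, 2, 2, 1]; the two degree-1 vertices c and g are the ends of a path, so G = P_7. The only nontrivial automorphism of a path is the end-to-end reflection, so Aut(G) ≅ Z_2.

the cyclic group of order 2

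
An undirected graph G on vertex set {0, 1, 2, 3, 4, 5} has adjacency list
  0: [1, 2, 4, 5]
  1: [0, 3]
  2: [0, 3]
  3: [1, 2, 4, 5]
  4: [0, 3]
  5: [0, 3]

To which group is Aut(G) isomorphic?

S_2 × S_4

The vertices split by degree into {0, 3} (degree 4) and {1, 2, 4, 5} (degree 2); every edge runs between the two parts, so G is the complete bipartite graph K_{2,4}. The parts have unequal sizes, so no automorphism swaps them; each part is permuted independently, giving S_2 × S_4 of order 2!·4! = 48.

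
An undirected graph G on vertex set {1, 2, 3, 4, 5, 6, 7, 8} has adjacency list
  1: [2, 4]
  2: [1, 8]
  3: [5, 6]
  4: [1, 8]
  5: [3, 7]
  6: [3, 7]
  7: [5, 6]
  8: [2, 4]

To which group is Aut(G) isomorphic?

G has two connected components, {3, 5, 6, 7} and {1, 2, 4, 8}; each is 2-regular, so G = C_4 ⊔ C_4. With two isomorphic components, Aut(G) = Aut(C_4) ≀ S_2 = (D_4 × D_4) ⋊ Z_2: permute each cycle by D_4, then optionally swap the two cycles. Order 2·(2·4)² = 128.

D_4 ≀ Z_2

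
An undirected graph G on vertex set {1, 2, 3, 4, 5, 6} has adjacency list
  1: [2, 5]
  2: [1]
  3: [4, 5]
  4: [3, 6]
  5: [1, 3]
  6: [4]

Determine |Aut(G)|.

The degree sequence is [2, 1, 2, 2, 2, 1]; the two degree-1 vertices 2 and 6 are the ends of a path, so G = P_6. A path has exactly one nontrivial symmetry — reversal — giving Aut(G) of order 2.

2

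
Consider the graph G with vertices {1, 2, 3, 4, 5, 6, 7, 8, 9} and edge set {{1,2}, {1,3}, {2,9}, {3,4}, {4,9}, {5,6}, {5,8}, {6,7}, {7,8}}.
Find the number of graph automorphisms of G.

80

G has two connected components, {1, 2, 3, 4, 9} and {5, 6, 7, 8}; each is 2-regular, so G = C_5 ⊔ C_4. No automorphism exchanges components of different sizes, hence Aut(G) is the direct product D_5 × D_4, order 80.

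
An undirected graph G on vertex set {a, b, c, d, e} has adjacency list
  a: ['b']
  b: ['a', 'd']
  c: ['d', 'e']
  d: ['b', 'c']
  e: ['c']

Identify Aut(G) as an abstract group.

The degree sequence is [1, 2, 2, 2, 1]; the two degree-1 vertices a and e are the ends of a path, so G = P_5. The only nontrivial automorphism of a path is the end-to-end reflection, so Aut(G) ≅ Z_2.

C_2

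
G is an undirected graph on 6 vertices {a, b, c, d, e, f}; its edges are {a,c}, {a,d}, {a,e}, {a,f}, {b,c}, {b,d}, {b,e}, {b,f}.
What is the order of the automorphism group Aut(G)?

The vertices split by degree into {a, b} (degree 4) and {c, d, e, f} (degree 2); every edge runs between the two parts, so G is the complete bipartite graph K_{2,4}. The parts have unequal sizes, so no automorphism swaps them; each part is permuted independently, giving S_2 × S_4 of order 2!·4! = 48.

48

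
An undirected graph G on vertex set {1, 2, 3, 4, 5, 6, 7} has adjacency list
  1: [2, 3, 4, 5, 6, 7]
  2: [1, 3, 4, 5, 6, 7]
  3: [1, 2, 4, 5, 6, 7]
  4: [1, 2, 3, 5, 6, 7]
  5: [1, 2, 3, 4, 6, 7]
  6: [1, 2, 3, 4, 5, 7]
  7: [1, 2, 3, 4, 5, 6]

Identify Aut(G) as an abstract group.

the symmetric group on 7 letters

Every vertex has degree 6, so G is the complete graph K_7. Every bijection on the vertex set is an automorphism of K_7; hence Aut(K_7) ≅ S_7, order 5040.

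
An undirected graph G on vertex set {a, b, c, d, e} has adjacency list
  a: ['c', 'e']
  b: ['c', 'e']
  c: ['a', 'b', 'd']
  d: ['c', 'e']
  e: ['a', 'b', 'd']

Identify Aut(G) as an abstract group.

The vertices split by degree into {c, e} (degree 3) and {a, b, d} (degree 2); every edge runs between the two parts, so G is the complete bipartite graph K_{2,3}. Automorphisms preserve the bipartition setwise (since the parts differ in size) and act as S_2 × S_3 within it; |Aut| = 12.

S_2 × S_3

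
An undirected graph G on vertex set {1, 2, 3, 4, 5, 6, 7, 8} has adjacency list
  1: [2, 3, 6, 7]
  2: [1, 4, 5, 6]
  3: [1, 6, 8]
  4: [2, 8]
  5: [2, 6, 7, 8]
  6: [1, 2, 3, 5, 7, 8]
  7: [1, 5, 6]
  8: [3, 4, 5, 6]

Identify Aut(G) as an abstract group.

The degree sequence is [4, 4, 3, 2, 4, 6, 3, 4]. Checking the degree-preserving permutations of the vertex set shows that none except the identity preserves every edge, so Aut(G) is trivial.

1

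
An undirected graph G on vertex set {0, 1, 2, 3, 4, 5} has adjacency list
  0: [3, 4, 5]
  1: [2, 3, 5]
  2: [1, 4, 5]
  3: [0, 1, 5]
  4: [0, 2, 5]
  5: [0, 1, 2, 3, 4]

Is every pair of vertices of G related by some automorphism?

No

Vertex 5 is the only vertex of degree 5, so every automorphism fixes it; G is not vertex-transitive.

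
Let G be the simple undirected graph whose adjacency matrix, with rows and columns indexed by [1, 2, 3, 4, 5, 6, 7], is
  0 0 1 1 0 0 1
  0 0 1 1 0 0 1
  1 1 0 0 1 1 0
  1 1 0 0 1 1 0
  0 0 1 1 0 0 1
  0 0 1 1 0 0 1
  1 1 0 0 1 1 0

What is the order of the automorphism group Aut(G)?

144

The vertices split by degree into {3, 4, 7} (degree 4) and {1, 2, 5, 6} (degree 3); every edge runs between the two parts, so G is the complete bipartite graph K_{3,4}. The parts have unequal sizes, so no automorphism swaps them; each part is permuted independently, giving S_3 × S_4 of order 3!·4! = 144.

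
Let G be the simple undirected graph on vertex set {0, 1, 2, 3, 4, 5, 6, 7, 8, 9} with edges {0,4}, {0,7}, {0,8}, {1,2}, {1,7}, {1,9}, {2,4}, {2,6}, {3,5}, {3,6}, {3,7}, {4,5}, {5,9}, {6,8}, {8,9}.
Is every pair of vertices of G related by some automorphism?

G is 3-regular on 10 vertices with no triangles and no 4-cycles (girth 5): this is the Petersen graph. Viewing the Petersen graph as the Kneser graph K(5,2) — vertices are 2-subsets of {1,…,5}, edges join disjoint pairs — its automorphisms are exactly the permutations of the 5-element set, so Aut ≅ S_5 of order 120. Under this action every vertex can be carried to every other, so G is vertex-transitive.

Yes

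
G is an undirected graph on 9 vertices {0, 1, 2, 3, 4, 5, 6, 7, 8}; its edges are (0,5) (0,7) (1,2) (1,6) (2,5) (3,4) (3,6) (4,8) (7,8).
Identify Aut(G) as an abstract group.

the dihedral group of order 18

Every vertex has degree 2 and the graph is connected, so G is the 9-cycle C_9. The automorphisms of the 9-cycle are exactly the symmetries of a regular 9-gon: the dihedral group D_9, |D_9| = 18.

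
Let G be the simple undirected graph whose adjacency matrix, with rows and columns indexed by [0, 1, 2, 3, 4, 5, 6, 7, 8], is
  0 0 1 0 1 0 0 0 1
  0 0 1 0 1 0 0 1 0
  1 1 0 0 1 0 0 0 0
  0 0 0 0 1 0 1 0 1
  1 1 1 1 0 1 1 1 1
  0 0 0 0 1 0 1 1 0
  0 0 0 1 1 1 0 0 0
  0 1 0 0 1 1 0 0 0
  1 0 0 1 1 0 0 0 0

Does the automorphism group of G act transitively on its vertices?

No

Vertex 4 is the only vertex of degree 8, so every automorphism fixes it; G is not vertex-transitive.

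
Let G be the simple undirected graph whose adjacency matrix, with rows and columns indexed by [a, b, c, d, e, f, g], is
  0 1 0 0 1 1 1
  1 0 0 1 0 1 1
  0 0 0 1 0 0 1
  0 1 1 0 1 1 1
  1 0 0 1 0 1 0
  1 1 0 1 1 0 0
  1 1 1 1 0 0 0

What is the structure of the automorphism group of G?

Degrees alone do not determine every vertex (e.g. a and b both have degree 4), but their neighbour-degree multisets differ: N(a) has degrees [3, 4, 4, 4] while N(b) has degrees [4, 4, 4, 5]. Repeating this refinement separates all vertices, so the only automorphism is the identity.

the trivial group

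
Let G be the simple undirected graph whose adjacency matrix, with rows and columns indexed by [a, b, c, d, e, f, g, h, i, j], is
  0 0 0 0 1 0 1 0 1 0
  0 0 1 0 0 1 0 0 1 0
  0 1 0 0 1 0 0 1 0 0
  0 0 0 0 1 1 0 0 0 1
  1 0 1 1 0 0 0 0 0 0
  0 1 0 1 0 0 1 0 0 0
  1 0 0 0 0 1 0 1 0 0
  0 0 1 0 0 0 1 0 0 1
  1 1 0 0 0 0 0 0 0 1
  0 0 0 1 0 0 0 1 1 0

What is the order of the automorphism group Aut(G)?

120

G is 3-regular on 10 vertices with no triangles and no 4-cycles (girth 5): this is the Petersen graph. It is a classical fact that the Petersen graph has automorphism group S_5 (order 120), arising from its description as the Kneser graph K(5,2).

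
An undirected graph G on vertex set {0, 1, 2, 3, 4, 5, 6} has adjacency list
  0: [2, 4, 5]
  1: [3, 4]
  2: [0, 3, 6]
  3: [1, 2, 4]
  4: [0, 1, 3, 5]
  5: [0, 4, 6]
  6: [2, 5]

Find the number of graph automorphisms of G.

1

The degree sequence is [3, 2, 3, 3, 4, 3, 2]. Checking the degree-preserving permutations of the vertex set shows that none except the identity preserves every edge, so Aut(G) is trivial.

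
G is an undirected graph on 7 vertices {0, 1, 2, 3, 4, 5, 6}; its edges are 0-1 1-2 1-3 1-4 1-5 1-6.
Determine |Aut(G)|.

Vertex 1 has degree 6 and every other vertex has degree 1, so G is the star K_{1,6} with centre 1. The 6 leaves are pairwise interchangeable while the centre is fixed, giving Aut(G) = S_6.

720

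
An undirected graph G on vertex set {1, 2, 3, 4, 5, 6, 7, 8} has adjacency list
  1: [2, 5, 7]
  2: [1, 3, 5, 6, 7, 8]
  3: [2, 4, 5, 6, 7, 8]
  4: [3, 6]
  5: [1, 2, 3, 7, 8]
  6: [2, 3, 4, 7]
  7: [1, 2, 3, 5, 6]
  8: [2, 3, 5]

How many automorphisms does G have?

1

Degrees alone do not determine every vertex (e.g. 1 and 8 both have degree 3), but their neighbour-degree multisets differ: N(1) has degrees [5, 5, 6] while N(8) has degrees [5, 6, 6]. Repeating this refinement separates all vertices, so the only automorphism is the identity.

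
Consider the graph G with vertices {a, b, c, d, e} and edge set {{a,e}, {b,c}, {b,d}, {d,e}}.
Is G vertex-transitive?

No

Automorphisms preserve degree, but G has vertices of degree 1 and vertices of degree 2; no automorphism maps one to the other, so G is not vertex-transitive.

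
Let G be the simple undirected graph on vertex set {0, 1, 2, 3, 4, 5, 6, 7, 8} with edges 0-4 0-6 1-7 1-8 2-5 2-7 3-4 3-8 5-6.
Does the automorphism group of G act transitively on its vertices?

G is 2-regular and connected on 9 vertices, i.e. the cycle C_9. The automorphisms of the 9-cycle are exactly the symmetries of a regular 9-gon: the dihedral group D_9, |D_9| = 18. This group acts transitively on the 9 vertices.

Yes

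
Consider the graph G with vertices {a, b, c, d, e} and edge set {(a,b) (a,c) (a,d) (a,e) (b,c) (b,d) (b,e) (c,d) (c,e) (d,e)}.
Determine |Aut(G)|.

All 5 vertices are pairwise adjacent: G = K_5. Every bijection on the vertex set is an automorphism of K_5; hence Aut(K_5) ≅ S_5, order 120.

120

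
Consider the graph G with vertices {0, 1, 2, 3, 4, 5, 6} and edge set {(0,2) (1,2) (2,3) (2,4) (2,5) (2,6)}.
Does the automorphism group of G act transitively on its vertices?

Vertex 2 is the only vertex of degree 6, so every automorphism fixes it; G is not vertex-transitive.

No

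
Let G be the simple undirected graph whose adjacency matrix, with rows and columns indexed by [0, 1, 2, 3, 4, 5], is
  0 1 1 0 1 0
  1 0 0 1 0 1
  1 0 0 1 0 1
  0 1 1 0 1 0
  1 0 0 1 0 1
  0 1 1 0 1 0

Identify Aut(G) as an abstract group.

G is 3-regular and bipartite with parts {0, 3, 5} and {1, 2, 4} (each part is independent and every cross-pair is an edge), so G = K_{3,3}. Each part can be permuted independently (S_3 × S_3) and the two equal-size parts can also be swapped, giving (S_3 × S_3) ⋊ Z_2 of order 2·(3!)² = 72.

S_3 ≀ Z_2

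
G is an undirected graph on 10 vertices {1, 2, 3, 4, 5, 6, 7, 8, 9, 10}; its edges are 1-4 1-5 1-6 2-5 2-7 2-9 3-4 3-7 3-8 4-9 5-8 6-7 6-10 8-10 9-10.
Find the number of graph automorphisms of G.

G is 3-regular on 10 vertices with no triangles and no 4-cycles (girth 5): this is the Petersen graph. It is a classical fact that the Petersen graph has automorphism group S_5 (order 120), arising from its description as the Kneser graph K(5,2).

120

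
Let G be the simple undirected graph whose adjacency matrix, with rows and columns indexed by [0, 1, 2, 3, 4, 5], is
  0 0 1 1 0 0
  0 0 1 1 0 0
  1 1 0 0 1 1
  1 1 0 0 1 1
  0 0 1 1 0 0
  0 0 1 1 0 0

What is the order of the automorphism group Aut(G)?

48

The vertices split by degree into {2, 3} (degree 4) and {0, 1, 4, 5} (degree 2); every edge runs between the two parts, so G is the complete bipartite graph K_{2,4}. Automorphisms preserve the bipartition setwise (since the parts differ in size) and act as S_4 × S_2 within it; |Aut| = 48.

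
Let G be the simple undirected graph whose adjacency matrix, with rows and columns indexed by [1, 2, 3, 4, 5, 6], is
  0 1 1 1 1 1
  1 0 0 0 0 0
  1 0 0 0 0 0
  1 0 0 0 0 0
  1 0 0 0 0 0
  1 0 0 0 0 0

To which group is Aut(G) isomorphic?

Vertex 1 has degree 5 and every other vertex has degree 1, so G is the star K_{1,5} with centre 1. Any automorphism fixes the centre and permutes the 5 leaves freely, so Aut(G) ≅ S_5 of order 5! = 120.

S_5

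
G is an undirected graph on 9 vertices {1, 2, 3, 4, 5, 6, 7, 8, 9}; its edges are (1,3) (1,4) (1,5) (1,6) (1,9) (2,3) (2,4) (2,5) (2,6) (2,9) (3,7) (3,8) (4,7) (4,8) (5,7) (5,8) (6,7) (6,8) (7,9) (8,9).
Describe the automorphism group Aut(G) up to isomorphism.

The vertices split by degree into {1, 2, 7, 8} (degree 5) and {3, 4, 5, 6, 9} (degree 4); every edge runs between the two parts, so G is the complete bipartite graph K_{4,5}. The parts have unequal sizes, so no automorphism swaps them; each part is permuted independently, giving S_5 × S_4 of order 5!·4! = 2880.

S_5 × S_4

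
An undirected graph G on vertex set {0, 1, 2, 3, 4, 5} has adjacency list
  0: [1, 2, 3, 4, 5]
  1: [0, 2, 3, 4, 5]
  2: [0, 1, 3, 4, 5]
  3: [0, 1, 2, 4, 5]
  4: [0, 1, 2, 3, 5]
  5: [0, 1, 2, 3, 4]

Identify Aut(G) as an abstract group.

S_6

Every vertex has degree 5, so G is the complete graph K_6. Any permutation of the 6 vertices preserves K_6, so Aut(K_6) = S_6 of order 6! = 720.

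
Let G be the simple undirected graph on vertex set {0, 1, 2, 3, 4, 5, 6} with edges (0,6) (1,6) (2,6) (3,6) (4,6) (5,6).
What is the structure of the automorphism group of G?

Vertex 6 has degree 6 and every other vertex has degree 1, so G is the star K_{1,6} with centre 6. The 6 leaves are pairwise interchangeable while the centre is fixed, giving Aut(G) = S_6.

the symmetric group on 6 letters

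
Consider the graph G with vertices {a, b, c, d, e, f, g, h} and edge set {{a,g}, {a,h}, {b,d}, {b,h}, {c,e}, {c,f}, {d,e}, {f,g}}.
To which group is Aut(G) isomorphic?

the dihedral group of order 16

Every vertex has degree 2 and the graph is connected, so G is the 8-cycle C_8. C_8 has 8 rotations and 8 reflections, so Aut(C_8) ≅ D_8 of order 16.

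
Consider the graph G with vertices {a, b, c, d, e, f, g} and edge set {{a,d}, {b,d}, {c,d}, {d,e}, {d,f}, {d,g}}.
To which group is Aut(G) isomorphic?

Vertex d has degree 6 and every other vertex has degree 1, so G is the star K_{1,6} with centre d. Any automorphism fixes the centre and permutes the 6 leaves freely, so Aut(G) ≅ S_6 of order 6! = 720.

the symmetric group on 6 letters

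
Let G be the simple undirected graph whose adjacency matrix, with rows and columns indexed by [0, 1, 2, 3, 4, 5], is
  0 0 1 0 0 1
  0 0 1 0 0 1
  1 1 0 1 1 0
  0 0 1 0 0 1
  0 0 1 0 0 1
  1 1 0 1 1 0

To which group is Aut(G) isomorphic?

S_2 × S_4

The vertices split by degree into {2, 5} (degree 4) and {0, 1, 3, 4} (degree 2); every edge runs between the two parts, so G is the complete bipartite graph K_{2,4}. The parts have unequal sizes, so no automorphism swaps them; each part is permuted independently, giving S_2 × S_4 of order 2!·4! = 48.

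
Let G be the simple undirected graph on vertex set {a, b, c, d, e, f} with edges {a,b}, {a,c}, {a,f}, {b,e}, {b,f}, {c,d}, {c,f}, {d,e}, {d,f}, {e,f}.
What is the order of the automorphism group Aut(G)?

Vertex f is the unique vertex of degree 5; the remaining 5 vertices each have degree 3 and induce a cycle, so G is the wheel on 6 vertices with hub f. With the hub fixed, the remaining symmetry is that of the rim cycle C_5, giving the dihedral group D_5.

10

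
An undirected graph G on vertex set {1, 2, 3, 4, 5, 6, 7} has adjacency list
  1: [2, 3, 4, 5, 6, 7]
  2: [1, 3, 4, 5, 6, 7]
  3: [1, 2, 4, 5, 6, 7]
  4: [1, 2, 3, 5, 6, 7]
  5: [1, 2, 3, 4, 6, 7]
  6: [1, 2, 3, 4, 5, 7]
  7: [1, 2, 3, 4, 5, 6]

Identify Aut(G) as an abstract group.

All 7 vertices are pairwise adjacent: G = K_7. Every bijection on the vertex set is an automorphism of K_7; hence Aut(K_7) ≅ S_7, order 5040.

the symmetric group on 7 letters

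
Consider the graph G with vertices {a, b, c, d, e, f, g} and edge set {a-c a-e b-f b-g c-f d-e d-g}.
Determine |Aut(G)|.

Every vertex has degree 2 and the graph is connected, so G is the 7-cycle C_7. C_7 has 7 rotations and 7 reflections, so Aut(C_7) ≅ D_7 of order 14.

14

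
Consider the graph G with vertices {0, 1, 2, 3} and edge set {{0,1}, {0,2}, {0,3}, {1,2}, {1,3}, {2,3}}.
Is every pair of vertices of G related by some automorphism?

Yes

Every vertex has degree 3, so G is the complete graph K_4. Any permutation of the 4 vertices preserves K_4, so Aut(K_4) = S_4 of order 4! = 24. Under this action every vertex can be carried to every other, so G is vertex-transitive.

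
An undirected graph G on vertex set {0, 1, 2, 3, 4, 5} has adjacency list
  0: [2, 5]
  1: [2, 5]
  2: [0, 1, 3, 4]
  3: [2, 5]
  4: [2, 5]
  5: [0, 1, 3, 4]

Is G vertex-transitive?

No

Automorphisms preserve degree, but G has vertices of degree 2 and vertices of degree 4; no automorphism maps one to the other, so G is not vertex-transitive.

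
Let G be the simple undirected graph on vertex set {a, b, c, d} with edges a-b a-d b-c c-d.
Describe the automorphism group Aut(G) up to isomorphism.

Z_2^2 ⋊ S_2

G is 2-regular and bipartite on 2^2 = 4 vertices with girth 4; it is the hypercube graph Q_2. Aut(Q_2) consists of the signed permutations of the 2 coordinate axes: 2! permutations times 2^2 sign flips, so |Aut| = 2^2·2! = 8.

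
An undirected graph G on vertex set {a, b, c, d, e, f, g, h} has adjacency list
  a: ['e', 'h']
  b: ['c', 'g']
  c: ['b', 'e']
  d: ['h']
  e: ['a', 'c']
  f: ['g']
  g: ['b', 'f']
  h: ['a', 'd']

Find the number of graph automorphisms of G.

2

The degree sequence is [2, 2, 2, 1, 2, 1, 2, 2]; the two degree-1 vertices d and f are the ends of a path, so G = P_8. The only nontrivial automorphism of a path is the end-to-end reflection, so Aut(G) ≅ Z_2.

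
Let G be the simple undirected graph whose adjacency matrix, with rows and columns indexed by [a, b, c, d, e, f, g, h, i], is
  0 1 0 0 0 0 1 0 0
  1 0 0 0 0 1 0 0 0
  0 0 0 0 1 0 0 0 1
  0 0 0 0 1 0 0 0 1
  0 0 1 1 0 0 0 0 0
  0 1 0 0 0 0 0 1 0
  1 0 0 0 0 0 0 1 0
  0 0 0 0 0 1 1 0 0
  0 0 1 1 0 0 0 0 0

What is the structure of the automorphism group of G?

D_4 × D_5

G has two connected components, {a, b, f, g, h} and {c, d, e, i}; each is 2-regular, so G = C_5 ⊔ C_4. The components are non-isomorphic (different sizes), so Aut(G) = Aut(C_4) × Aut(C_5) = D_4 × D_5 of order 8·10 = 80.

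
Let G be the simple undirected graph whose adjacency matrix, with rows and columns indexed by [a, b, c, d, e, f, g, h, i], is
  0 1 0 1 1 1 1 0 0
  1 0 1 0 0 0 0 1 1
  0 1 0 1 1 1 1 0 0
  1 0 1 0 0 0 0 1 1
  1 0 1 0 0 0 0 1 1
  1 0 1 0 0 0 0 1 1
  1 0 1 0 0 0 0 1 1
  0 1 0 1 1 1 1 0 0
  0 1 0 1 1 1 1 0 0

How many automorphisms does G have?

2880

The vertices split by degree into {a, c, h, i} (degree 5) and {b, d, e, f, g} (degree 4); every edge runs between the two parts, so G is the complete bipartite graph K_{4,5}. Automorphisms preserve the bipartition setwise (since the parts differ in size) and act as S_4 × S_5 within it; |Aut| = 2880.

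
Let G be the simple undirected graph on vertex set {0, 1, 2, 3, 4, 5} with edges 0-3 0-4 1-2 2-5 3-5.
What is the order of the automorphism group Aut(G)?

2

The degree sequence is [2, 1, 2, 2, 1, 2]; the two degree-1 vertices 1 and 4 are the ends of a path, so G = P_6. The only nontrivial automorphism of a path is the end-to-end reflection, so Aut(G) ≅ Z_2.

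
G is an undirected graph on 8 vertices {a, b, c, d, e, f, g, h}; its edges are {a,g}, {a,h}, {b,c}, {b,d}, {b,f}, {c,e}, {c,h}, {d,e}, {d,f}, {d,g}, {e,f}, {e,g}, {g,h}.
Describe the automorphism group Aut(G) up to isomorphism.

{e}

The degree sequence is [2, 3, 3, 4, 4, 3, 4, 3]. Checking the degree-preserving permutations of the vertex set shows that none except the identity preserves every edge, so Aut(G) is trivial.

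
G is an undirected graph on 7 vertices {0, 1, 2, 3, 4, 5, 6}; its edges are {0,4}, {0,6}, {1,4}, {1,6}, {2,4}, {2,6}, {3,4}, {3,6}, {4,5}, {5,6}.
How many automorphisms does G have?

The vertices split by degree into {4, 6} (degree 5) and {0, 1, 2, 3, 5} (degree 2); every edge runs between the two parts, so G is the complete bipartite graph K_{2,5}. Automorphisms preserve the bipartition setwise (since the parts differ in size) and act as S_5 × S_2 within it; |Aut| = 240.

240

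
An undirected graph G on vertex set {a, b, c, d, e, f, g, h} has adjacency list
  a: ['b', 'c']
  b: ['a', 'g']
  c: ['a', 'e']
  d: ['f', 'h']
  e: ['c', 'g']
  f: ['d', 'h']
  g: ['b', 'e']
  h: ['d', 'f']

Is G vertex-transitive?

No

G has two connected components, {a, b, c, e, g} and {d, f, h}; each is 2-regular, so G = C_5 ⊔ C_3. The orbit of a under Aut(G) is {a, b, c, e, g}, which does not contain d, so G is not vertex-transitive.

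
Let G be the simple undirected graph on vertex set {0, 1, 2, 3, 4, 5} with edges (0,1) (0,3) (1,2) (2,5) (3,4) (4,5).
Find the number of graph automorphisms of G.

Every vertex has degree 2 and the graph is connected, so G is the 6-cycle C_6. C_6 has 6 rotations and 6 reflections, so Aut(C_6) ≅ D_6 of order 12.

12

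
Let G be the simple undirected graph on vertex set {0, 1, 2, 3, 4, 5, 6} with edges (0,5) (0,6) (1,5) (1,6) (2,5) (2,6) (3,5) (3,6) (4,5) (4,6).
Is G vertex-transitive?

No

Automorphisms preserve degree, but G has vertices of degree 2 and vertices of degree 5; no automorphism maps one to the other, so G is not vertex-transitive.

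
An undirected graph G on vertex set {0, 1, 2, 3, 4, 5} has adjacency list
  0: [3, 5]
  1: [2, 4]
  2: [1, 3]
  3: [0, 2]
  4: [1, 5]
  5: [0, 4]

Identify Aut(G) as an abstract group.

the dihedral group of order 12

G is 2-regular and connected on 6 vertices, i.e. the cycle C_6. The automorphisms of the 6-cycle are exactly the symmetries of a regular 6-gon: the dihedral group D_6, |D_6| = 12.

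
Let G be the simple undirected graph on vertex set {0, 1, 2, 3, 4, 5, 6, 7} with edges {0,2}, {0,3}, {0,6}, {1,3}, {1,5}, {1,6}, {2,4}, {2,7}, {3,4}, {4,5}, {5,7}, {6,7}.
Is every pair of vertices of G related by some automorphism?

Yes

G is 3-regular and bipartite on 2^3 = 8 vertices with girth 4; it is the hypercube graph Q_3. The symmetry group of the 3-cube is the hyperoctahedral group B_3 = Z_2 ≀ S_3, of order 2^3·3! = 48. Under this action every vertex can be carried to every other, so G is vertex-transitive.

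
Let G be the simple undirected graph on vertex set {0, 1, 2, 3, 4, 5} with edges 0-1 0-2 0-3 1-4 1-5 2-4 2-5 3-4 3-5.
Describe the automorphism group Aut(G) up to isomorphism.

G is 3-regular and bipartite with parts {0, 4, 5} and {1, 2, 3} (each part is independent and every cross-pair is an edge), so G = K_{3,3}. Aut(K_{3,3}) is the wreath product S_3 ≀ Z_2: permute within each part, then optionally swap the parts; |Aut| = 2·(3!)² = 72.

S_3 ≀ Z_2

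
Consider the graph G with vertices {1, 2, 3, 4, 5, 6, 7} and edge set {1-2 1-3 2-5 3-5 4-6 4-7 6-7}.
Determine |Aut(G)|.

48

G has two connected components, {1, 2, 3, 5} and {4, 6, 7}; each is 2-regular, so G = C_4 ⊔ C_3. The components are non-isomorphic (different sizes), so Aut(G) = Aut(C_3) × Aut(C_4) = D_3 × D_4 of order 6·8 = 48.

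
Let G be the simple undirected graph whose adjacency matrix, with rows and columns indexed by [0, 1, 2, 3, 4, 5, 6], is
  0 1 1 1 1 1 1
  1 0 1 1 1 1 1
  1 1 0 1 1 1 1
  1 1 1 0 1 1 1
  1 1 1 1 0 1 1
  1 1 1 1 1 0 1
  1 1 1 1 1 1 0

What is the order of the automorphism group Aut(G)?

5040

Every vertex has degree 6, so G is the complete graph K_7. Any permutation of the 7 vertices preserves K_7, so Aut(K_7) = S_7 of order 7! = 5040.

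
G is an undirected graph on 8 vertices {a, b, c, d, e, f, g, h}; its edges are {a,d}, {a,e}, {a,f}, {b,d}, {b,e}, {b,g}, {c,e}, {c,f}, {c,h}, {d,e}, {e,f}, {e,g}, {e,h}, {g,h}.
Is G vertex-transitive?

No

Vertex e is the only vertex of degree 7, so every automorphism fixes it; G is not vertex-transitive.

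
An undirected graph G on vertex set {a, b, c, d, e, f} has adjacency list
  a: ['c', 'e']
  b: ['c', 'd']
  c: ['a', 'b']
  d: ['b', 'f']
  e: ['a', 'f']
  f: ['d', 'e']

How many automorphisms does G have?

12

G is 2-regular and connected on 6 vertices, i.e. the cycle C_6. The automorphisms of the 6-cycle are exactly the symmetries of a regular 6-gon: the dihedral group D_6, |D_6| = 12.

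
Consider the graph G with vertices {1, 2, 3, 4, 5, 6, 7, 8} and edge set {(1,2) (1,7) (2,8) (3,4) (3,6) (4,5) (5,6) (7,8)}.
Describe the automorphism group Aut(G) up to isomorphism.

G has two connected components, {3, 4, 5, 6} and {1, 2, 7, 8}; each is 2-regular, so G = C_4 ⊔ C_4. With two isomorphic components, Aut(G) = Aut(C_4) ≀ S_2 = (D_4 × D_4) ⋊ Z_2: permute each cycle by D_4, then optionally swap the two cycles. Order 2·(2·4)² = 128.

D_4 ≀ Z_2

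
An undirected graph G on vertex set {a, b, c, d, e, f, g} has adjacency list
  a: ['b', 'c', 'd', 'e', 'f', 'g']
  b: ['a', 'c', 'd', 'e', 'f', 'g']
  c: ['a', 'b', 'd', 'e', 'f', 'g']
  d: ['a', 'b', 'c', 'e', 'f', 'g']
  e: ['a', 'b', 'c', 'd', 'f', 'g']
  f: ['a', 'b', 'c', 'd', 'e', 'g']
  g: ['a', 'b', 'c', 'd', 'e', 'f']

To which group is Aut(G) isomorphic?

All 7 vertices are pairwise adjacent: G = K_7. Every bijection on the vertex set is an automorphism of K_7; hence Aut(K_7) ≅ S_7, order 5040.

the symmetric group on 7 letters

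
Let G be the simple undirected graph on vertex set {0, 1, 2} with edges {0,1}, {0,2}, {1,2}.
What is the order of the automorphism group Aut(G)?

Every vertex has degree 2, so G is the complete graph K_3. Every bijection on the vertex set is an automorphism of K_3; hence Aut(K_3) ≅ S_3, order 6.

6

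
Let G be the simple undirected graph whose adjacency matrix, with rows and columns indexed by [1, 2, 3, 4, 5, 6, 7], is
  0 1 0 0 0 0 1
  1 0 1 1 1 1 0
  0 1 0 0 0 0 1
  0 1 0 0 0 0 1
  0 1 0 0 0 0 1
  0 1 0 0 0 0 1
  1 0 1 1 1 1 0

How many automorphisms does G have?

The vertices split by degree into {2, 7} (degree 5) and {1, 3, 4, 5, 6} (degree 2); every edge runs between the two parts, so G is the complete bipartite graph K_{2,5}. The parts have unequal sizes, so no automorphism swaps them; each part is permuted independently, giving S_2 × S_5 of order 2!·5! = 240.

240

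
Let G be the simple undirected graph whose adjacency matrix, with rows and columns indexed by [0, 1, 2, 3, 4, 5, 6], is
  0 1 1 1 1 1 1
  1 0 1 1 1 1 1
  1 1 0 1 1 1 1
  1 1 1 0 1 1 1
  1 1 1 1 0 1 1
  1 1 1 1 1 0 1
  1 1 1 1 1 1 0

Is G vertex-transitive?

Yes

All 7 vertices are pairwise adjacent: G = K_7. Any permutation of the 7 vertices preserves K_7, so Aut(K_7) = S_7 of order 7! = 5040. This group acts transitively on the 7 vertices.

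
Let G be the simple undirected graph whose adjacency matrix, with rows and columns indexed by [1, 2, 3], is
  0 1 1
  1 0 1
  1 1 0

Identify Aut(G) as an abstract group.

the symmetric group on 3 letters

Every vertex has degree 2, so G is the complete graph K_3. Any permutation of the 3 vertices preserves K_3, so Aut(K_3) = S_3 of order 3! = 6.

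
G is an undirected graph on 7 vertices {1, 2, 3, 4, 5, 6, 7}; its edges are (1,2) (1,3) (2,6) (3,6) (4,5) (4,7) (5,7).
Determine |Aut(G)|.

48

G has two connected components, {1, 2, 3, 6} and {4, 5, 7}; each is 2-regular, so G = C_4 ⊔ C_3. The components are non-isomorphic (different sizes), so Aut(G) = Aut(C_4) × Aut(C_3) = D_4 × D_3 of order 8·6 = 48.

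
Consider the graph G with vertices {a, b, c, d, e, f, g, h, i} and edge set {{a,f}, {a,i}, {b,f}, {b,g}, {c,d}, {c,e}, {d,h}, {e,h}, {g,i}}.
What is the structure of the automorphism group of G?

G has two connected components, {a, b, f, g, i} and {c, d, e, h}; each is 2-regular, so G = C_5 ⊔ C_4. No automorphism exchanges components of different sizes, hence Aut(G) is the direct product D_4 × D_5, order 80.

D_4 × D_5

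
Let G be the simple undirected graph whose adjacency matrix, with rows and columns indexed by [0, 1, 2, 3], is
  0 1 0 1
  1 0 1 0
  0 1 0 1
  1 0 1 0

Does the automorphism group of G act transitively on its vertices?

Yes

G is 2-regular and connected on 4 vertices, i.e. the cycle C_4. C_4 has 4 rotations and 4 reflections, so Aut(C_4) ≅ D_4 of order 8. Under this action every vertex can be carried to every other, so G is vertex-transitive.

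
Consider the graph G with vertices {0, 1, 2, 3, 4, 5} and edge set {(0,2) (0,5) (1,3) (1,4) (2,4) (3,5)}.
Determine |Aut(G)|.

12

G is 2-regular and connected on 6 vertices, i.e. the cycle C_6. The automorphisms of the 6-cycle are exactly the symmetries of a regular 6-gon: the dihedral group D_6, |D_6| = 12.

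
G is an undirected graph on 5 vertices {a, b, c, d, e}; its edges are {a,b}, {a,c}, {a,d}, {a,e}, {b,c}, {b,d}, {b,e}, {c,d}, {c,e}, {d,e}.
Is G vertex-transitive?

All 5 vertices are pairwise adjacent: G = K_5. Every bijection on the vertex set is an automorphism of K_5; hence Aut(K_5) ≅ S_5, order 120. Under this action every vertex can be carried to every other, so G is vertex-transitive.

Yes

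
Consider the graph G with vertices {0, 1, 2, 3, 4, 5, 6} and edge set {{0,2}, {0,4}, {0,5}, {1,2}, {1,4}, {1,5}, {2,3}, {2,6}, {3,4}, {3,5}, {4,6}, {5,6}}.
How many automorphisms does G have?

144

The vertices split by degree into {2, 4, 5} (degree 4) and {0, 1, 3, 6} (degree 3); every edge runs between the two parts, so G is the complete bipartite graph K_{3,4}. The parts have unequal sizes, so no automorphism swaps them; each part is permuted independently, giving S_3 × S_4 of order 3!·4! = 144.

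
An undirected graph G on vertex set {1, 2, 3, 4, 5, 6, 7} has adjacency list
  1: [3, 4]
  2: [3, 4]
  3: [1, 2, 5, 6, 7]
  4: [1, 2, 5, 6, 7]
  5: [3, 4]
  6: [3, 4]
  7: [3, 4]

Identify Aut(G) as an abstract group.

S_2 × S_5

The vertices split by degree into {3, 4} (degree 5) and {1, 2, 5, 6, 7} (degree 2); every edge runs between the two parts, so G is the complete bipartite graph K_{2,5}. The parts have unequal sizes, so no automorphism swaps them; each part is permuted independently, giving S_2 × S_5 of order 2!·5! = 240.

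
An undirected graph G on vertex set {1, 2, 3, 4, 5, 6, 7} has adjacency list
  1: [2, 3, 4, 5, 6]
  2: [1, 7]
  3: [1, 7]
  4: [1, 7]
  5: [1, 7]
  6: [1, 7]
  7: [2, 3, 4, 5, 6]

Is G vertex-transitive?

No

Automorphisms preserve degree, but G has vertices of degree 2 and vertices of degree 5; no automorphism maps one to the other, so G is not vertex-transitive.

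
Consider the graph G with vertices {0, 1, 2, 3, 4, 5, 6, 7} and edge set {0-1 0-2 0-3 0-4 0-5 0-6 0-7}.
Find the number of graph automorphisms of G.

Vertex 0 has degree 7 and every other vertex has degree 1, so G is the star K_{1,7} with centre 0. Any automorphism fixes the centre and permutes the 7 leaves freely, so Aut(G) ≅ S_7 of order 7! = 5040.

5040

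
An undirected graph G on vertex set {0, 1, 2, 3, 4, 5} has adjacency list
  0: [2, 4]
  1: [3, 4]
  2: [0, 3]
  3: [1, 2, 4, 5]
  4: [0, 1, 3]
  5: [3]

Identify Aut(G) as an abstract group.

1

Degrees alone do not determine every vertex (e.g. 0 and 1 both have degree 2), but their neighbour-degree multisets differ: N(0) has degrees [2, 3] while N(1) has degrees [3, 4]. Repeating this refinement separates all vertices, so the only automorphism is the identity.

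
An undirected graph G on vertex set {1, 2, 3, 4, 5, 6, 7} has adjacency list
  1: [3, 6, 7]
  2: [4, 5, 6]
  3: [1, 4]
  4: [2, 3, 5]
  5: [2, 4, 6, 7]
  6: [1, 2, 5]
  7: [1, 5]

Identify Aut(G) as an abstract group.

The degree sequence is [3, 3, 2, 3, 4, 3, 2]. Checking the degree-preserving permutations of the vertex set shows that none except the identity preserves every edge, so Aut(G) is trivial.

1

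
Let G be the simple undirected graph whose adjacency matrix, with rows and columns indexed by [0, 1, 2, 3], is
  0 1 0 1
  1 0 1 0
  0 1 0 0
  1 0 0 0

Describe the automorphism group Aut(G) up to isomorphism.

The degree sequence is [2, 2, 1, 1]; the two degree-1 vertices 2 and 3 are the ends of a path, so G = P_4. A path has exactly one nontrivial symmetry — reversal — giving Aut(G) of order 2.

Z_2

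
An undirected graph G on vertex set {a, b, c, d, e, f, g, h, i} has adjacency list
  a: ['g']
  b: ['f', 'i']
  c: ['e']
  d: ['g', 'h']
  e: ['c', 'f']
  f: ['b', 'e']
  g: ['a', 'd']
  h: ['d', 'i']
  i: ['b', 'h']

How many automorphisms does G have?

The degree sequence is [1, 2, 1, 2, 2, 2, 2, 2, 2]; the two degree-1 vertices a and c are the ends of a path, so G = P_9. A path has exactly one nontrivial symmetry — reversal — giving Aut(G) of order 2.

2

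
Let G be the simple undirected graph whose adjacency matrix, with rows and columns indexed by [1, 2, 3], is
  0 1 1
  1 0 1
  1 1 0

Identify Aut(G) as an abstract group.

All 3 vertices are pairwise adjacent: G = K_3. Every bijection on the vertex set is an automorphism of K_3; hence Aut(K_3) ≅ S_3, order 6.

the symmetric group on 3 letters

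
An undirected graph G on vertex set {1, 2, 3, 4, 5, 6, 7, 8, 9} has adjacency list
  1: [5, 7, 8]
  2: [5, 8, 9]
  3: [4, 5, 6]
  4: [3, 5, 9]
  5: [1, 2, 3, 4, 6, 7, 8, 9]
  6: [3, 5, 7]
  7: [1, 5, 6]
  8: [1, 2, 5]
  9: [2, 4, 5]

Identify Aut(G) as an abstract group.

Vertex 5 is the unique vertex of degree 8; the remaining 8 vertices each have degree 3 and induce a cycle, so G is the wheel on 9 vertices with hub 5. With the hub fixed, the remaining symmetry is that of the rim cycle C_8, giving the dihedral group D_8.

D_8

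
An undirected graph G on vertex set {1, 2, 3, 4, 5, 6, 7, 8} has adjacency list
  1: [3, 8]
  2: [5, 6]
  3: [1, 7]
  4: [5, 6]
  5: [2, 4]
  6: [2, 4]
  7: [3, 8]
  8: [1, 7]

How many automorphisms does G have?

G has two connected components, {2, 4, 5, 6} and {1, 3, 7, 8}; each is 2-regular, so G = C_4 ⊔ C_4. Aut of a disjoint union of two copies of C_4 is the wreath product D_4 ≀ Z_2, of order 2·8² = 128.

128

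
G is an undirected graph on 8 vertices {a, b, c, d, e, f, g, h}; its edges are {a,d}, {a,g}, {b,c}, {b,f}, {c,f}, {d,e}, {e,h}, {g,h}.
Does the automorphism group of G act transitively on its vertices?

G has two connected components, {a, d, e, g, h} and {b, c, f}; each is 2-regular, so G = C_5 ⊔ C_3. The orbit of a under Aut(G) is {a, d, e, g, h}, which does not contain b, so G is not vertex-transitive.

No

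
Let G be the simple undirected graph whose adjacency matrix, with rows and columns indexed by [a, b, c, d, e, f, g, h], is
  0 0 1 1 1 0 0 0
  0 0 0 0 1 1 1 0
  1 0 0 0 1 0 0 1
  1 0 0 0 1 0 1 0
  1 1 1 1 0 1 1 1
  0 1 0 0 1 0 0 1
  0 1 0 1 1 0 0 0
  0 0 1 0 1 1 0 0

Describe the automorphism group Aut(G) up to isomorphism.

D_7

Vertex e is the unique vertex of degree 7; the remaining 7 vertices each have degree 3 and induce a cycle, so G is the wheel on 8 vertices with hub e. With the hub fixed, the remaining symmetry is that of the rim cycle C_7, giving the dihedral group D_7.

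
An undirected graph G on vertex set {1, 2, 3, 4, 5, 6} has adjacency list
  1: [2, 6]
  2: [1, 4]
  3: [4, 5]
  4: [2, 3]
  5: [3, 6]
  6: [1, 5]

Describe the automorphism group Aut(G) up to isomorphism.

G is 2-regular and connected on 6 vertices, i.e. the cycle C_6. C_6 has 6 rotations and 6 reflections, so Aut(C_6) ≅ D_6 of order 12.

the dihedral group of order 12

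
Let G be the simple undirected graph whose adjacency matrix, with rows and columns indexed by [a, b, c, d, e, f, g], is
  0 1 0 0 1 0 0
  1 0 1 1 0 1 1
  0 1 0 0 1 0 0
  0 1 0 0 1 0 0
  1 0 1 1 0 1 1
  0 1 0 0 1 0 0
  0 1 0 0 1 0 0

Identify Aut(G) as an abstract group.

The vertices split by degree into {b, e} (degree 5) and {a, c, d, f, g} (degree 2); every edge runs between the two parts, so G is the complete bipartite graph K_{2,5}. The parts have unequal sizes, so no automorphism swaps them; each part is permuted independently, giving S_2 × S_5 of order 2!·5! = 240.

S_2 × S_5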